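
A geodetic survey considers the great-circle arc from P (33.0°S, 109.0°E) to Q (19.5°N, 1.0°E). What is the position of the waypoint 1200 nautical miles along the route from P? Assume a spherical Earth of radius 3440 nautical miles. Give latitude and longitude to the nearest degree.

Write both endpoints as unit vectors p₁, p₂ with components (cos φ cos λ, cos φ sin λ, sin φ).
The central angle between the endpoints is δ = arccos(p₁·p₂) ≈ 2.011 rad (115.2°). The total great-circle distance is δ·R ≈ 2.011 × 3440 ≈ 6918 nmi, so the target fraction is f = 1200/6918 ≈ 0.173.
Interpolate at f ≈ 0.173 with slerp weights a = sin((1−f)δ)/sin δ ≈ 1.101, b = sin(fδ)/sin δ ≈ 0.378.
p = a·p₁ + b·p₂ ≈ (0.056, 0.879, -0.473); φ = arcsin(p_z) ≈ -28.26°, λ = atan2(p_y, p_x) ≈ 86.39°.

≈ (28°S, 86°E)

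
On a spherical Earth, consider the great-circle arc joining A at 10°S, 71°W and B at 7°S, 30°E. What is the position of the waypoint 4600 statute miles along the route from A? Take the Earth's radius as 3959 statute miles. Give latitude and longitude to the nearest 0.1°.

The haversine formula gives a central angle δ ≈ 1.737 rad (99.5°) between the endpoints. The total great-circle distance is δ·R ≈ 1.737 × 3959 ≈ 6876 mi, so the target fraction is f = 4600/6876 ≈ 0.669.
Interpolate at f ≈ 0.669 with slerp weights a = sin((1−f)δ)/sin δ ≈ 0.551, b = sin(fδ)/sin δ ≈ 0.930.
p = a·p₁ + b·p₂ ≈ (0.977, -0.052, -0.209); φ = arcsin(p_z) ≈ -12.07°, λ = atan2(p_y, p_x) ≈ -3.03°.

≈ 12.1°S, 3.0°W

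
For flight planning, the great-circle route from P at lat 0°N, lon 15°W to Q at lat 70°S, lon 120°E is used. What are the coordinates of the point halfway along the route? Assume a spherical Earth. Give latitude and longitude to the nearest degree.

The haversine formula gives a central angle δ ≈ 1.815 rad (104.0°) between the endpoints.
Interpolate at f = 1/2 with slerp weights a = sin((1−f)δ)/sin δ ≈ 0.812, b = sin(fδ)/sin δ ≈ 0.812.
p = a·p₁ + b·p₂ ≈ (0.646, 0.030, -0.763); φ = arcsin(p_z) ≈ -49.74°, λ = atan2(p_y, p_x) ≈ 2.69°.

≈ lat 50°S, lon 3°E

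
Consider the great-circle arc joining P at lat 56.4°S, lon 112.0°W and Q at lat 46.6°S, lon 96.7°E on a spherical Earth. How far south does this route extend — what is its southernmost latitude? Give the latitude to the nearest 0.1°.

The great circle lies in the plane with unit normal n̂ = (p₁ × p₂)/|p₁ × p₂|.
Here n̂_z ≈ -0.190; the vertex latitude is φ_max = arccos|n̂_z| ≈ 79.1°.
Check via Clairaut: cos φ_max = |cos φ₁| · sin C = cos(56.4°)·sin(159.9°) ≈ 0.190, again giving ≈ 79.1°.

≈ 79.1°S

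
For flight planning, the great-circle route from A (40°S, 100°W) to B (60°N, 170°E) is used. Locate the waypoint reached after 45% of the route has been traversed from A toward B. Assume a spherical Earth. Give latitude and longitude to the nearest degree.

≈ (8°N, 130°W)

The haversine formula gives a central angle δ ≈ 2.161 rad (123.8°) between the endpoints.
Interpolate at f = 0.45 with slerp weights a = sin((1−f)δ)/sin δ ≈ 1.117, b = sin(fδ)/sin δ ≈ 0.995.
p = a·p₁ + b·p₂ ≈ (-0.638, -0.756, 0.143); φ = arcsin(p_z) ≈ 8.25°, λ = atan2(p_y, p_x) ≈ -130.17°.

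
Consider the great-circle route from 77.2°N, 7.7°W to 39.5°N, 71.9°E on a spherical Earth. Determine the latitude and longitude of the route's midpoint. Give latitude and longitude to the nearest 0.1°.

≈ 62.5°N, 56.9°E

Write both endpoints as unit vectors p₁, p₂ with components (cos φ cos λ, cos φ sin λ, sin φ).
The central angle between the endpoints is δ = arccos(p₁·p₂) ≈ 0.862 rad (49.4°).
Interpolate at f = 1/2 with slerp weights a = sin((1−f)δ)/sin δ ≈ 0.550, b = sin(fδ)/sin δ ≈ 0.550.
p = a·p₁ + b·p₂ ≈ (0.253, 0.387, 0.887); φ = arcsin(p_z) ≈ 62.45°, λ = atan2(p_y, p_x) ≈ 56.87°.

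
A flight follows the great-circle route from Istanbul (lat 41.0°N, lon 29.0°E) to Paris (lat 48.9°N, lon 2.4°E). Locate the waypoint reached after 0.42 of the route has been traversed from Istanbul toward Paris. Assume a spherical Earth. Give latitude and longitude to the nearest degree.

Write both endpoints as unit vectors p₁, p₂ with components (cos φ cos λ, cos φ sin λ, sin φ).
The central angle between the endpoints is δ = arccos(p₁·p₂) ≈ 0.354 rad (20.3°).
Interpolate at f = 0.42 with slerp weights a = sin((1−f)δ)/sin δ ≈ 0.588, b = sin(fδ)/sin δ ≈ 0.427.
p = a·p₁ + b·p₂ ≈ (0.669, 0.227, 0.708); φ = arcsin(p_z) ≈ 45.06°, λ = atan2(p_y, p_x) ≈ 18.74°.

≈ lat 45°N, lon 19°E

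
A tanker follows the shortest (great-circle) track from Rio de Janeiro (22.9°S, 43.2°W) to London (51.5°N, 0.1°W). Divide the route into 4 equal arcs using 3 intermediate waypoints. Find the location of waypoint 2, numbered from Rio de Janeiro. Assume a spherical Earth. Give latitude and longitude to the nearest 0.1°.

≈ 15.3°N, 26.0°W

The haversine formula gives a central angle δ ≈ 1.456 rad (83.4°) between the endpoints.
Interpolate at f = 2/4 with slerp weights a = sin((1−f)δ)/sin δ ≈ 0.670, b = sin(fδ)/sin δ ≈ 0.670.
p = a·p₁ + b·p₂ ≈ (0.867, -0.423, 0.264); φ = arcsin(p_z) ≈ 15.28°, λ = atan2(p_y, p_x) ≈ -26.02°.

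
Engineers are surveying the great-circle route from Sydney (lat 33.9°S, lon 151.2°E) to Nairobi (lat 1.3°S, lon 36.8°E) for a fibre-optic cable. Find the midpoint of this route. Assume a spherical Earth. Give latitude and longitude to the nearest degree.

Convert each endpoint to a unit vector on the sphere (x = cos φ cos λ, y = cos φ sin λ, z = sin φ).
The central angle between the endpoints is δ = arccos(p₁·p₂) ≈ 1.907 rad (109.3°).
Interpolate at f = 1/2 with slerp weights a = sin((1−f)δ)/sin δ ≈ 0.864, b = sin(fδ)/sin δ ≈ 0.864.
p = a·p₁ + b·p₂ ≈ (0.063, 0.863, -0.501); φ = arcsin(p_z) ≈ -30.10°, λ = atan2(p_y, p_x) ≈ 85.81°.

≈ lat 30°S, lon 86°E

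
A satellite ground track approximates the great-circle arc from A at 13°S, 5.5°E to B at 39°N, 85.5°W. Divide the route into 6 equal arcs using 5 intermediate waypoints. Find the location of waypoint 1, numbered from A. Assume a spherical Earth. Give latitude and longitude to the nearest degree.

Write both endpoints as unit vectors p₁, p₂ with components (cos φ cos λ, cos φ sin λ, sin φ).
The central angle between the endpoints is δ = arccos(p₁·p₂) ≈ 1.726 rad (98.9°).
Interpolate at f = 1/6 with slerp weights a = sin((1−f)δ)/sin δ ≈ 1.003, b = sin(fδ)/sin δ ≈ 0.287.
p = a·p₁ + b·p₂ ≈ (0.991, -0.129, -0.045); φ = arcsin(p_z) ≈ -2.58°, λ = atan2(p_y, p_x) ≈ -7.41°.

≈ 3°S, 7°W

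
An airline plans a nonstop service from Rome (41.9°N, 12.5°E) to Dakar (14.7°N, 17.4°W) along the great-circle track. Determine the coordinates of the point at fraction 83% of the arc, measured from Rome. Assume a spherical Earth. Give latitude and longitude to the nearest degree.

From cos δ = sin φ₁ sin φ₂ + cos φ₁ cos φ₂ cos Δλ, the central angle is δ ≈ 0.654 rad (37.5°).
Interpolate at f = 0.83 with slerp weights a = sin((1−f)δ)/sin δ ≈ 0.182, b = sin(fδ)/sin δ ≈ 0.849.
p = a·p₁ + b·p₂ ≈ (0.916, -0.216, 0.337); φ = arcsin(p_z) ≈ 19.71°, λ = atan2(p_y, p_x) ≈ -13.28°.

≈ 20°N, 13°W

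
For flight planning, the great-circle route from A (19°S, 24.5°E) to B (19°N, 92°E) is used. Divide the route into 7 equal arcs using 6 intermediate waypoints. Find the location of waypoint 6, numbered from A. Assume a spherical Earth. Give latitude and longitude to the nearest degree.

Write both endpoints as unit vectors p₁, p₂ with components (cos φ cos λ, cos φ sin λ, sin φ).
The central angle between the endpoints is δ = arccos(p₁·p₂) ≈ 1.332 rad (76.3°).
Interpolate at f = 6/7 with slerp weights a = sin((1−f)δ)/sin δ ≈ 0.195, b = sin(fδ)/sin δ ≈ 0.936.
p = a·p₁ + b·p₂ ≈ (0.137, 0.961, 0.241); φ = arcsin(p_z) ≈ 13.97°, λ = atan2(p_y, p_x) ≈ 81.91°.

≈ (14°N, 82°E)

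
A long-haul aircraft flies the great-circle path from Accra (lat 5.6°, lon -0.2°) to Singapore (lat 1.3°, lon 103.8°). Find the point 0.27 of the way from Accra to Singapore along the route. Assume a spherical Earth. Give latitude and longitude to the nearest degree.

≈ lat 6°, lon 28°

Convert each endpoint to a unit vector on the sphere (x = cos φ cos λ, y = cos φ sin λ, z = sin φ).
The central angle between the endpoints is δ = arccos(p₁·p₂) ≈ 1.812 rad (103.8°).
Interpolate at f = 0.27 with slerp weights a = sin((1−f)δ)/sin δ ≈ 0.998, b = sin(fδ)/sin δ ≈ 0.484.
p = a·p₁ + b·p₂ ≈ (0.878, 0.466, 0.108); φ = arcsin(p_z) ≈ 6.22°, λ = atan2(p_y, p_x) ≈ 27.97°.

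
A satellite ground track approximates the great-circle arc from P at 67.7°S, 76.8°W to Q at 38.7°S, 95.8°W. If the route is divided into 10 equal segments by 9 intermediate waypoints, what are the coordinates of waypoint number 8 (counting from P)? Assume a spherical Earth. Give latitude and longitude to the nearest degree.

From cos δ = sin φ₁ sin φ₂ + cos φ₁ cos φ₂ cos Δλ, the central angle is δ ≈ 0.538 rad (30.9°).
Interpolate at f = 8/10 with slerp weights a = sin((1−f)δ)/sin δ ≈ 0.210, b = sin(fδ)/sin δ ≈ 0.814.
p = a·p₁ + b·p₂ ≈ (-0.046, -0.710, -0.703); φ = arcsin(p_z) ≈ -44.67°, λ = atan2(p_y, p_x) ≈ -93.71°.

≈ 45°S, 94°W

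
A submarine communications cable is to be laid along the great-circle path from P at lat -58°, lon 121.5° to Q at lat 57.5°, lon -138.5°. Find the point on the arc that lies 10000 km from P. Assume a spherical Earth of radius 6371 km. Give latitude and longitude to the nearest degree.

≈ lat 18°, lon -179°

The haversine formula gives a central angle δ ≈ 2.441 rad (139.9°) between the endpoints. The total great-circle distance is δ·R ≈ 2.441 × 6371 ≈ 15554 km, so the target fraction is f = 10000/15554 ≈ 0.643.
Interpolate at f ≈ 0.643 with slerp weights a = sin((1−f)δ)/sin δ ≈ 1.188, b = sin(fδ)/sin δ ≈ 1.552.
p = a·p₁ + b·p₂ ≈ (-0.953, -0.016, 0.301); φ = arcsin(p_z) ≈ 17.54°, λ = atan2(p_y, p_x) ≈ -179.05°.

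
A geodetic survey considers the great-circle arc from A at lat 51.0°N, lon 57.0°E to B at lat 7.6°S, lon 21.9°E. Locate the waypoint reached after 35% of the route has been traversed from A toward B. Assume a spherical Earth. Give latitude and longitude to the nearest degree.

Convert each endpoint to a unit vector on the sphere (x = cos φ cos λ, y = cos φ sin λ, z = sin φ).
The central angle between the endpoints is δ = arccos(p₁·p₂) ≈ 1.151 rad (65.9°).
Interpolate at f = 0.35 with slerp weights a = sin((1−f)δ)/sin δ ≈ 0.745, b = sin(fδ)/sin δ ≈ 0.429.
p = a·p₁ + b·p₂ ≈ (0.650, 0.552, 0.522); φ = arcsin(p_z) ≈ 31.48°, λ = atan2(p_y, p_x) ≈ 40.33°.

≈ lat 31°N, lon 40°E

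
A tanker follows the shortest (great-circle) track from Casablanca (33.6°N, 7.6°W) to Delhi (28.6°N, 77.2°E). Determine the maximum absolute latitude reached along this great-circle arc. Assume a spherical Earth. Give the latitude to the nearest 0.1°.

The great circle lies in the plane with unit normal n̂ = (p₁ × p₂)/|p₁ × p₂|.
Here n̂_z ≈ +0.772; the vertex latitude is φ_max = arccos|n̂_z| ≈ 39.5°.
Check via Clairaut: cos φ_max = |cos φ₁| · sin C = cos(33.6°)·sin(67.9°) ≈ 0.772, again giving ≈ 39.5°.

≈ 39.5°N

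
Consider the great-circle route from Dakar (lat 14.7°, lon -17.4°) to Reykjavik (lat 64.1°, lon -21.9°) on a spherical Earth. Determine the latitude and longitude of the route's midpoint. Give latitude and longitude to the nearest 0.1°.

≈ lat 39.4°, lon -18.8°

From cos δ = sin φ₁ sin φ₂ + cos φ₁ cos φ₂ cos Δλ, the central angle is δ ≈ 0.864 rad (49.5°).
Interpolate at f = 1/2 with slerp weights a = sin((1−f)δ)/sin δ ≈ 0.551, b = sin(fδ)/sin δ ≈ 0.551.
p = a·p₁ + b·p₂ ≈ (0.731, -0.249, 0.635); φ = arcsin(p_z) ≈ 39.42°, λ = atan2(p_y, p_x) ≈ -18.80°.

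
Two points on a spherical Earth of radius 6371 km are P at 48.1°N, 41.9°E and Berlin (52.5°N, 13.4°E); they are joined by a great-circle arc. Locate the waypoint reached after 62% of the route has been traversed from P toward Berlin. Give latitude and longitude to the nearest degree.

≈ 52°N, 25°E

Convert each endpoint to a unit vector on the sphere (x = cos φ cos λ, y = cos φ sin λ, z = sin φ).
The central angle between the endpoints is δ = arccos(p₁·p₂) ≈ 0.325 rad (18.6°).
Interpolate at f = 0.62 with slerp weights a = sin((1−f)δ)/sin δ ≈ 0.386, b = sin(fδ)/sin δ ≈ 0.627.
p = a·p₁ + b·p₂ ≈ (0.563, 0.260, 0.784); φ = arcsin(p_z) ≈ 51.66°, λ = atan2(p_y, p_x) ≈ 24.83°.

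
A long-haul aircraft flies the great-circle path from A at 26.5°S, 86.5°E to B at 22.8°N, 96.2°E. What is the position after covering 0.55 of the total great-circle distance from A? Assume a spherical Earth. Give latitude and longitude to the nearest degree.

Write both endpoints as unit vectors p₁, p₂ with components (cos φ cos λ, cos φ sin λ, sin φ).
The central angle between the endpoints is δ = arccos(p₁·p₂) ≈ 0.876 rad (50.2°).
Interpolate at f = 0.55 with slerp weights a = sin((1−f)δ)/sin δ ≈ 0.500, b = sin(fδ)/sin δ ≈ 0.603.
p = a·p₁ + b·p₂ ≈ (-0.033, 0.999, 0.011); φ = arcsin(p_z) ≈ 0.61°, λ = atan2(p_y, p_x) ≈ 91.88°.

≈ 1°N, 92°E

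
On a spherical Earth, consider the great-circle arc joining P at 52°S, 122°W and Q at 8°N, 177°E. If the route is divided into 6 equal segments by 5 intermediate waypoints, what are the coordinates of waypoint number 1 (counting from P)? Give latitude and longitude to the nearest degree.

Convert each endpoint to a unit vector on the sphere (x = cos φ cos λ, y = cos φ sin λ, z = sin φ).
The central angle between the endpoints is δ = arccos(p₁·p₂) ≈ 1.384 rad (79.3°).
Interpolate at f = 1/6 with slerp weights a = sin((1−f)δ)/sin δ ≈ 0.930, b = sin(fδ)/sin δ ≈ 0.233.
p = a·p₁ + b·p₂ ≈ (-0.534, -0.474, -0.701); φ = arcsin(p_z) ≈ -44.48°, λ = atan2(p_y, p_x) ≈ -138.40°.

≈ 44°S, 138°W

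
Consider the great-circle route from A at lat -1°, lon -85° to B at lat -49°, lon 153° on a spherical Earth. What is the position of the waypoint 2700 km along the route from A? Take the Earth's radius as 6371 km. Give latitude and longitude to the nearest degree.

From cos δ = sin φ₁ sin φ₂ + cos φ₁ cos φ₂ cos Δλ, the central angle is δ ≈ 1.912 rad (109.5°). The total great-circle distance is δ·R ≈ 1.912 × 6371 ≈ 12180 km, so the target fraction is f = 2700/12180 ≈ 0.222.
Interpolate at f ≈ 0.222 with slerp weights a = sin((1−f)δ)/sin δ ≈ 1.057, b = sin(fδ)/sin δ ≈ 0.436.
p = a·p₁ + b·p₂ ≈ (-0.163, -0.923, -0.348); φ = arcsin(p_z) ≈ -20.35°, λ = atan2(p_y, p_x) ≈ -100.01°.

≈ lat -20°, lon -100°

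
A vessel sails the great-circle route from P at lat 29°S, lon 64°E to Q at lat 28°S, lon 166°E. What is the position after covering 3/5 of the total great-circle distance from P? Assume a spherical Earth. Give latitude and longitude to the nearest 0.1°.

≈ lat 40.1°S, lon 126.6°E

Write both endpoints as unit vectors p₁, p₂ with components (cos φ cos λ, cos φ sin λ, sin φ).
The central angle between the endpoints is δ = arccos(p₁·p₂) ≈ 1.504 rad (86.2°).
Interpolate at f = 3/5 with slerp weights a = sin((1−f)δ)/sin δ ≈ 0.567, b = sin(fδ)/sin δ ≈ 0.786.
p = a·p₁ + b·p₂ ≈ (-0.456, 0.614, -0.644); φ = arcsin(p_z) ≈ -40.10°, λ = atan2(p_y, p_x) ≈ 126.63°.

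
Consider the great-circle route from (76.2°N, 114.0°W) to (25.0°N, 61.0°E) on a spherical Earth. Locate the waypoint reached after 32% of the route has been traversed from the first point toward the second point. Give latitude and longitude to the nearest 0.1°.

The haversine formula gives a central angle δ ≈ 1.374 rad (78.8°) between the endpoints.
Interpolate at f = 0.32 with slerp weights a = sin((1−f)δ)/sin δ ≈ 0.820, b = sin(fδ)/sin δ ≈ 0.434.
p = a·p₁ + b·p₂ ≈ (0.111, 0.165, 0.980); φ = arcsin(p_z) ≈ 78.50°, λ = atan2(p_y, p_x) ≈ 56.09°.

≈ (78.5°N, 56.1°E)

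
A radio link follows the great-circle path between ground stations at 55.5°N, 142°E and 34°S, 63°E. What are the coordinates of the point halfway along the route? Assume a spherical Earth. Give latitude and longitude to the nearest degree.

≈ 14°N, 94°E

Write both endpoints as unit vectors p₁, p₂ with components (cos φ cos λ, cos φ sin λ, sin φ).
The central angle between the endpoints is δ = arccos(p₁·p₂) ≈ 1.951 rad (111.8°).
Interpolate at f = 1/2 with slerp weights a = sin((1−f)δ)/sin δ ≈ 0.892, b = sin(fδ)/sin δ ≈ 0.892.
p = a·p₁ + b·p₂ ≈ (-0.062, 0.970, 0.236); φ = arcsin(p_z) ≈ 13.67°, λ = atan2(p_y, p_x) ≈ 93.68°.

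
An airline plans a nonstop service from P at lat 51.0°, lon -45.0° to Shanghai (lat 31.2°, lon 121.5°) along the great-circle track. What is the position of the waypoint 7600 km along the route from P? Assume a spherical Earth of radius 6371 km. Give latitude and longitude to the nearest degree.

≈ lat 59°, lon 114°

From cos δ = sin φ₁ sin φ₂ + cos φ₁ cos φ₂ cos Δλ, the central angle is δ ≈ 1.692 rad (96.9°). The total great-circle distance is δ·R ≈ 1.692 × 6371 ≈ 10779 km, so the target fraction is f = 7600/10779 ≈ 0.705.
Interpolate at f ≈ 0.705 with slerp weights a = sin((1−f)δ)/sin δ ≈ 0.482, b = sin(fδ)/sin δ ≈ 0.936.
p = a·p₁ + b·p₂ ≈ (-0.204, 0.468, 0.860); φ = arcsin(p_z) ≈ 59.28°, λ = atan2(p_y, p_x) ≈ 113.53°.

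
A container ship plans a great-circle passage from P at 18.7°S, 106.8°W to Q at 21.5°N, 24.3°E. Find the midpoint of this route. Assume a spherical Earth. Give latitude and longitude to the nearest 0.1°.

≈ 3.4°N, 42.4°W

Convert each endpoint to a unit vector on the sphere (x = cos φ cos λ, y = cos φ sin λ, z = sin φ).
The central angle between the endpoints is δ = arccos(p₁·p₂) ≈ 2.342 rad (134.2°).
Interpolate at f = 1/2 with slerp weights a = sin((1−f)δ)/sin δ ≈ 1.284, b = sin(fδ)/sin δ ≈ 1.284.
p = a·p₁ + b·p₂ ≈ (0.737, -0.673, 0.059); φ = arcsin(p_z) ≈ 3.38°, λ = atan2(p_y, p_x) ≈ -42.38°.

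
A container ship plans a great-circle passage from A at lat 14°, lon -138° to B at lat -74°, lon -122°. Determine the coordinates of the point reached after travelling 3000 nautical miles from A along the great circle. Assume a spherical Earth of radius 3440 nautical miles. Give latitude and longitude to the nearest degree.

≈ lat -36°, lon -134°

Write both endpoints as unit vectors p₁, p₂ with components (cos φ cos λ, cos φ sin λ, sin φ).
The central angle between the endpoints is δ = arccos(p₁·p₂) ≈ 1.546 rad (88.6°). The total great-circle distance is δ·R ≈ 1.546 × 3440 ≈ 5319 nmi, so the target fraction is f = 3000/5319 ≈ 0.564.
Interpolate at f ≈ 0.564 with slerp weights a = sin((1−f)δ)/sin δ ≈ 0.624, b = sin(fδ)/sin δ ≈ 0.766.
p = a·p₁ + b·p₂ ≈ (-0.562, -0.584, -0.585); φ = arcsin(p_z) ≈ -35.82°, λ = atan2(p_y, p_x) ≈ -133.88°.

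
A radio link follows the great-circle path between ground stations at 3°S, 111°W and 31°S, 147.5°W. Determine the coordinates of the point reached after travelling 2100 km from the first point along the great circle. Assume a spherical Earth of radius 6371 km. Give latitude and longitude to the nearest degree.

≈ 16°S, 125°W

Convert each endpoint to a unit vector on the sphere (x = cos φ cos λ, y = cos φ sin λ, z = sin φ).
The central angle between the endpoints is δ = arccos(p₁·p₂) ≈ 0.774 rad (44.4°). The total great-circle distance is δ·R ≈ 0.774 × 6371 ≈ 4932 km, so the target fraction is f = 2100/4932 ≈ 0.426.
Interpolate at f ≈ 0.426 with slerp weights a = sin((1−f)δ)/sin δ ≈ 0.615, b = sin(fδ)/sin δ ≈ 0.463.
p = a·p₁ + b·p₂ ≈ (-0.555, -0.787, -0.271); φ = arcsin(p_z) ≈ -15.70°, λ = atan2(p_y, p_x) ≈ -125.20°.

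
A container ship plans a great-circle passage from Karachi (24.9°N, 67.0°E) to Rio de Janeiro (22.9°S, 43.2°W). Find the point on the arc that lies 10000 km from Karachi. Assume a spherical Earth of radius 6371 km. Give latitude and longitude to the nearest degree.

≈ (13°S, 17°W)

Write both endpoints as unit vectors p₁, p₂ with components (cos φ cos λ, cos φ sin λ, sin φ).
The central angle between the endpoints is δ = arccos(p₁·p₂) ≈ 2.040 rad (116.9°). The total great-circle distance is δ·R ≈ 2.040 × 6371 ≈ 12998 km, so the target fraction is f = 10000/12998 ≈ 0.769.
Interpolate at f ≈ 0.769 with slerp weights a = sin((1−f)δ)/sin δ ≈ 0.508, b = sin(fδ)/sin δ ≈ 1.121.
p = a·p₁ + b·p₂ ≈ (0.933, -0.283, -0.222); φ = arcsin(p_z) ≈ -12.84°, λ = atan2(p_y, p_x) ≈ -16.85°.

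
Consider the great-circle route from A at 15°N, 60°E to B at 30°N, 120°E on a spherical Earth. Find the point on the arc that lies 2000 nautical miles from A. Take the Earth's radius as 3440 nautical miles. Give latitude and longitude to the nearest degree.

≈ 27°N, 93°E

The haversine formula gives a central angle δ ≈ 0.991 rad (56.8°) between the endpoints. The total great-circle distance is δ·R ≈ 0.991 × 3440 ≈ 3410 nmi, so the target fraction is f = 2000/3410 ≈ 0.587.
Interpolate at f ≈ 0.587 with slerp weights a = sin((1−f)δ)/sin δ ≈ 0.476, b = sin(fδ)/sin δ ≈ 0.656.
p = a·p₁ + b·p₂ ≈ (-0.054, 0.891, 0.451); φ = arcsin(p_z) ≈ 26.84°, λ = atan2(p_y, p_x) ≈ 93.48°.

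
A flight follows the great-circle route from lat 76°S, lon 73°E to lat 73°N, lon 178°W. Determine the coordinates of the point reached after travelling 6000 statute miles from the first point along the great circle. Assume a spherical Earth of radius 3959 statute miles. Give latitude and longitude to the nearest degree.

≈ lat 3°N, lon 136°E

Convert each endpoint to a unit vector on the sphere (x = cos φ cos λ, y = cos φ sin λ, z = sin φ).
The central angle between the endpoints is δ = arccos(p₁·p₂) ≈ 2.827 rad (162.0°). The total great-circle distance is δ·R ≈ 2.827 × 3959 ≈ 11192 mi, so the target fraction is f = 6000/11192 ≈ 0.536.
Interpolate at f ≈ 0.536 with slerp weights a = sin((1−f)δ)/sin δ ≈ 3.124, b = sin(fδ)/sin δ ≈ 3.227.
p = a·p₁ + b·p₂ ≈ (-0.722, 0.690, 0.055); φ = arcsin(p_z) ≈ 3.15°, λ = atan2(p_y, p_x) ≈ 136.31°.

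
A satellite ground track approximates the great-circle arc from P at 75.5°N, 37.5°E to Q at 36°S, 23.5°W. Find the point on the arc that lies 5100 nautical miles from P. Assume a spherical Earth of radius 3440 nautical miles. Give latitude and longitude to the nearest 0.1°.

≈ 3.6°S, 15.7°W

Convert each endpoint to a unit vector on the sphere (x = cos φ cos λ, y = cos φ sin λ, z = sin φ).
The central angle between the endpoints is δ = arccos(p₁·p₂) ≈ 2.061 rad (118.1°). The total great-circle distance is δ·R ≈ 2.061 × 3440 ≈ 7090 nmi, so the target fraction is f = 5100/7090 ≈ 0.719.
Interpolate at f ≈ 0.719 with slerp weights a = sin((1−f)δ)/sin δ ≈ 0.620, b = sin(fδ)/sin δ ≈ 1.129.
p = a·p₁ + b·p₂ ≈ (0.961, -0.270, -0.064); φ = arcsin(p_z) ≈ -3.65°, λ = atan2(p_y, p_x) ≈ -15.68°.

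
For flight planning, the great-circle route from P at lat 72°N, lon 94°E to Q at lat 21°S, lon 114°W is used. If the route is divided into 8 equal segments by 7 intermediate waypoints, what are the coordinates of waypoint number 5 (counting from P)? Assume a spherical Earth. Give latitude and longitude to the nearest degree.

≈ lat 26°N, lon 122°W

From cos δ = sin φ₁ sin φ₂ + cos φ₁ cos φ₂ cos Δλ, the central angle is δ ≈ 2.209 rad (126.6°).
Interpolate at f = 5/8 with slerp weights a = sin((1−f)δ)/sin δ ≈ 0.917, b = sin(fδ)/sin δ ≈ 1.222.
p = a·p₁ + b·p₂ ≈ (-0.484, -0.760, 0.434); φ = arcsin(p_z) ≈ 25.74°, λ = atan2(p_y, p_x) ≈ -122.49°.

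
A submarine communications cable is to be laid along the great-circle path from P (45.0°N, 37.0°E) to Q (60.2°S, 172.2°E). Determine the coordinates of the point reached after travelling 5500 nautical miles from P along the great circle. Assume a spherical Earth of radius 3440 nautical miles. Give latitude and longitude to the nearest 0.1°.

The haversine formula gives a central angle δ ≈ 2.612 rad (149.7°) between the endpoints. The total great-circle distance is δ·R ≈ 2.612 × 3440 ≈ 8985 nmi, so the target fraction is f = 5500/8985 ≈ 0.612.
Interpolate at f ≈ 0.612 with slerp weights a = sin((1−f)δ)/sin δ ≈ 1.679, b = sin(fδ)/sin δ ≈ 1.978.
p = a·p₁ + b·p₂ ≈ (-0.026, 0.848, -0.529); φ = arcsin(p_z) ≈ -31.96°, λ = atan2(p_y, p_x) ≈ 91.74°.

≈ (32.0°S, 91.7°E)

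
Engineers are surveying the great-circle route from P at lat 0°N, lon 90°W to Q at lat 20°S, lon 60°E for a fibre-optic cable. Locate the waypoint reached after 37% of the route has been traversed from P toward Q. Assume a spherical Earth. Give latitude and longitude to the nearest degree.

Convert each endpoint to a unit vector on the sphere (x = cos φ cos λ, y = cos φ sin λ, z = sin φ).
The central angle between the endpoints is δ = arccos(p₁·p₂) ≈ 2.521 rad (144.5°).
Interpolate at f = 0.37 with slerp weights a = sin((1−f)δ)/sin δ ≈ 1.720, b = sin(fδ)/sin δ ≈ 1.382.
p = a·p₁ + b·p₂ ≈ (0.650, -0.595, -0.473); φ = arcsin(p_z) ≈ -28.22°, λ = atan2(p_y, p_x) ≈ -42.51°.

≈ lat 28°S, lon 43°W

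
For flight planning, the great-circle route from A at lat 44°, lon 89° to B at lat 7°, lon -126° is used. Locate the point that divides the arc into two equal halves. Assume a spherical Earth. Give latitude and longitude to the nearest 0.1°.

From cos δ = sin φ₁ sin φ₂ + cos φ₁ cos φ₂ cos Δλ, the central angle is δ ≈ 2.095 rad (120.0°).
Interpolate at f = 1/2 with slerp weights a = sin((1−f)δ)/sin δ ≈ 1.000, b = sin(fδ)/sin δ ≈ 1.000.
p = a·p₁ + b·p₂ ≈ (-0.571, -0.084, 0.817); φ = arcsin(p_z) ≈ 54.75°, λ = atan2(p_y, p_x) ≈ -171.65°.

≈ lat 54.8°, lon -171.7°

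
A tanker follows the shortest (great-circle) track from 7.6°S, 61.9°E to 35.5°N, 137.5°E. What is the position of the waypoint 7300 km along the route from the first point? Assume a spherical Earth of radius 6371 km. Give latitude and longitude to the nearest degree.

≈ 30°N, 118°E

From cos δ = sin φ₁ sin φ₂ + cos φ₁ cos φ₂ cos Δλ, the central angle is δ ≈ 1.447 rad (82.9°). The total great-circle distance is δ·R ≈ 1.447 × 6371 ≈ 9216 km, so the target fraction is f = 7300/9216 ≈ 0.792.
Interpolate at f ≈ 0.792 with slerp weights a = sin((1−f)δ)/sin δ ≈ 0.299, b = sin(fδ)/sin δ ≈ 0.918.
p = a·p₁ + b·p₂ ≈ (-0.412, 0.766, 0.494); φ = arcsin(p_z) ≈ 29.58°, λ = atan2(p_y, p_x) ≈ 118.26°.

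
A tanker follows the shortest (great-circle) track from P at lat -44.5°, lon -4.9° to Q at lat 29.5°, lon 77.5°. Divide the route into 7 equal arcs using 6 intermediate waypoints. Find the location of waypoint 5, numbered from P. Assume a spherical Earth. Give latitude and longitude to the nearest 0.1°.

≈ lat 7.4°, lon 55.8°

The haversine formula gives a central angle δ ≈ 1.837 rad (105.3°) between the endpoints.
Interpolate at f = 5/7 with slerp weights a = sin((1−f)δ)/sin δ ≈ 0.519, b = sin(fδ)/sin δ ≈ 1.002.
p = a·p₁ + b·p₂ ≈ (0.558, 0.820, 0.129); φ = arcsin(p_z) ≈ 7.43°, λ = atan2(p_y, p_x) ≈ 55.77°.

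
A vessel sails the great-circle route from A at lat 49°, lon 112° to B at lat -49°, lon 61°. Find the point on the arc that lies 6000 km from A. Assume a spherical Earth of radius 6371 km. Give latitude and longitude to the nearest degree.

The haversine formula gives a central angle δ ≈ 1.874 rad (107.4°) between the endpoints. The total great-circle distance is δ·R ≈ 1.874 × 6371 ≈ 11940 km, so the target fraction is f = 6000/11940 ≈ 0.503.
Interpolate at f ≈ 0.503 with slerp weights a = sin((1−f)δ)/sin δ ≈ 0.841, b = sin(fδ)/sin δ ≈ 0.847.
p = a·p₁ + b·p₂ ≈ (0.063, 0.998, -0.004); φ = arcsin(p_z) ≈ -0.25°, λ = atan2(p_y, p_x) ≈ 86.41°.

≈ lat 0°, lon 86°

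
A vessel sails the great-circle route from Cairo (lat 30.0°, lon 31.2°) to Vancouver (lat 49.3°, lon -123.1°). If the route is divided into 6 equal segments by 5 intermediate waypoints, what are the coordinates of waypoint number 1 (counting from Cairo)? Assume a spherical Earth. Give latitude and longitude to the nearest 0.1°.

Write both endpoints as unit vectors p₁, p₂ with components (cos φ cos λ, cos φ sin λ, sin φ).
The central angle between the endpoints is δ = arccos(p₁·p₂) ≈ 1.701 rad (97.5°).
Interpolate at f = 1/6 with slerp weights a = sin((1−f)δ)/sin δ ≈ 0.997, b = sin(fδ)/sin δ ≈ 0.282.
p = a·p₁ + b·p₂ ≈ (0.638, 0.293, 0.712); φ = arcsin(p_z) ≈ 45.42°, λ = atan2(p_y, p_x) ≈ 24.67°.

≈ lat 45.4°, lon 24.7°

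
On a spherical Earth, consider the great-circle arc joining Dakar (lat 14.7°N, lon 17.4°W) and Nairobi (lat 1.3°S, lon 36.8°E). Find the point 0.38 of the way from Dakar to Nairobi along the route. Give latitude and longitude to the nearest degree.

≈ lat 9°N, lon 4°E

The haversine formula gives a central angle δ ≈ 0.977 rad (56.0°) between the endpoints.
Interpolate at f = 0.38 with slerp weights a = sin((1−f)δ)/sin δ ≈ 0.687, b = sin(fδ)/sin δ ≈ 0.438.
p = a·p₁ + b·p₂ ≈ (0.984, 0.063, 0.164); φ = arcsin(p_z) ≈ 9.46°, λ = atan2(p_y, p_x) ≈ 3.69°.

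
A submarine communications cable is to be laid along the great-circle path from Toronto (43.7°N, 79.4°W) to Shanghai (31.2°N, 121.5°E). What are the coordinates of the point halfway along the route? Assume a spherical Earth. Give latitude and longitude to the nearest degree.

≈ 75°N, 177°E

Write both endpoints as unit vectors p₁, p₂ with components (cos φ cos λ, cos φ sin λ, sin φ).
The central angle between the endpoints is δ = arccos(p₁·p₂) ≈ 1.792 rad (102.7°).
Interpolate at f = 1/2 with slerp weights a = sin((1−f)δ)/sin δ ≈ 0.801, b = sin(fδ)/sin δ ≈ 0.801.
p = a·p₁ + b·p₂ ≈ (-0.251, 0.015, 0.968); φ = arcsin(p_z) ≈ 75.42°, λ = atan2(p_y, p_x) ≈ 176.59°.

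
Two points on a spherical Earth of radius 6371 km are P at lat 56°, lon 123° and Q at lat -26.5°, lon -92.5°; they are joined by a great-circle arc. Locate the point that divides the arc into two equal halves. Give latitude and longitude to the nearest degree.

Convert each endpoint to a unit vector on the sphere (x = cos φ cos λ, y = cos φ sin λ, z = sin φ).
The central angle between the endpoints is δ = arccos(p₁·p₂) ≈ 2.461 rad (141.0°).
Interpolate at f = 1/2 with slerp weights a = sin((1−f)δ)/sin δ ≈ 1.498, b = sin(fδ)/sin δ ≈ 1.498.
p = a·p₁ + b·p₂ ≈ (-0.515, -0.637, 0.574); φ = arcsin(p_z) ≈ 35.01°, λ = atan2(p_y, p_x) ≈ -128.95°.

≈ lat 35°, lon -129°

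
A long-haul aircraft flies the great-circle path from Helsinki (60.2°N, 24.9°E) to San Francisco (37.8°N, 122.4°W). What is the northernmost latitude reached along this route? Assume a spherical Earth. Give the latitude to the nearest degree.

≈ 77°N

The great circle lies in the plane with unit normal n̂ = (p₁ × p₂)/|p₁ × p₂|.
Here n̂_z ≈ -0.217; the vertex latitude is φ_max = arccos|n̂_z| ≈ 77.5°.
Check via Clairaut: cos φ_max = |cos φ₁| · sin C = cos(60.2°)·sin(25.8°) ≈ 0.217, again giving ≈ 77.5°.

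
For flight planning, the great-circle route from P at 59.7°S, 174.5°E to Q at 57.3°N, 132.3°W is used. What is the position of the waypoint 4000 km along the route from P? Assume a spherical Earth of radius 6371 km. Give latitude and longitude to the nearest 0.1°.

≈ 26.5°S, 165.4°W

The haversine formula gives a central angle δ ≈ 2.169 rad (124.3°) between the endpoints. The total great-circle distance is δ·R ≈ 2.169 × 6371 ≈ 13820 km, so the target fraction is f = 4000/13820 ≈ 0.289.
Interpolate at f ≈ 0.289 with slerp weights a = sin((1−f)δ)/sin δ ≈ 1.210, b = sin(fδ)/sin δ ≈ 0.711.
p = a·p₁ + b·p₂ ≈ (-0.866, -0.226, -0.446); φ = arcsin(p_z) ≈ -26.50°, λ = atan2(p_y, p_x) ≈ -165.40°.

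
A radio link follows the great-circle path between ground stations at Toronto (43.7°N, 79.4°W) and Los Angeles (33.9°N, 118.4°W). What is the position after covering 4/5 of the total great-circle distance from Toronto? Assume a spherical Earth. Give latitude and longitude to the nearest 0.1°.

≈ 36.8°N, 111.5°W

Convert each endpoint to a unit vector on the sphere (x = cos φ cos λ, y = cos φ sin λ, z = sin φ).
The central angle between the endpoints is δ = arccos(p₁·p₂) ≈ 0.552 rad (31.6°).
Interpolate at f = 4/5 with slerp weights a = sin((1−f)δ)/sin δ ≈ 0.210, b = sin(fδ)/sin δ ≈ 0.815.
p = a·p₁ + b·p₂ ≈ (-0.294, -0.744, 0.600); φ = arcsin(p_z) ≈ 36.85°, λ = atan2(p_y, p_x) ≈ -111.54°.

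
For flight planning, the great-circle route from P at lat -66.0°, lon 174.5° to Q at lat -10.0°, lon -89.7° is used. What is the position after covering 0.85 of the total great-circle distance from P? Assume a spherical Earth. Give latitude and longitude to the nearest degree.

Write both endpoints as unit vectors p₁, p₂ with components (cos φ cos λ, cos φ sin λ, sin φ).
The central angle between the endpoints is δ = arccos(p₁·p₂) ≈ 1.452 rad (83.2°).
Interpolate at f = 0.85 with slerp weights a = sin((1−f)δ)/sin δ ≈ 0.218, b = sin(fδ)/sin δ ≈ 0.951.
p = a·p₁ + b·p₂ ≈ (-0.083, -0.928, -0.364); φ = arcsin(p_z) ≈ -21.34°, λ = atan2(p_y, p_x) ≈ -95.13°.

≈ lat -21°, lon -95°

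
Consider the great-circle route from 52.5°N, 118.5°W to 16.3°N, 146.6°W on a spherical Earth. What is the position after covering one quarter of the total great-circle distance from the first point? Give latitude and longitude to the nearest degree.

Convert each endpoint to a unit vector on the sphere (x = cos φ cos λ, y = cos φ sin λ, z = sin φ).
The central angle between the endpoints is δ = arccos(p₁·p₂) ≈ 0.741 rad (42.4°).
Interpolate at f = 1/4 with slerp weights a = sin((1−f)δ)/sin δ ≈ 0.782, b = sin(fδ)/sin δ ≈ 0.273.
p = a·p₁ + b·p₂ ≈ (-0.446, -0.562, 0.697); φ = arcsin(p_z) ≈ 44.16°, λ = atan2(p_y, p_x) ≈ -128.40°.

≈ 44°N, 128°W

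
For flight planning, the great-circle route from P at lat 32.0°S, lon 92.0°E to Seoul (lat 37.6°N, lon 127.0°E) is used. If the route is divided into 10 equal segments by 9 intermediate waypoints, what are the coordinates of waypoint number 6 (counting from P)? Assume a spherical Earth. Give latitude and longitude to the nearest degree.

≈ lat 10°N, lon 112°E

The haversine formula gives a central angle δ ≈ 1.342 rad (76.9°) between the endpoints.
Interpolate at f = 6/10 with slerp weights a = sin((1−f)δ)/sin δ ≈ 0.525, b = sin(fδ)/sin δ ≈ 0.740.
p = a·p₁ + b·p₂ ≈ (-0.368, 0.913, 0.173); φ = arcsin(p_z) ≈ 9.99°, λ = atan2(p_y, p_x) ≈ 111.97°.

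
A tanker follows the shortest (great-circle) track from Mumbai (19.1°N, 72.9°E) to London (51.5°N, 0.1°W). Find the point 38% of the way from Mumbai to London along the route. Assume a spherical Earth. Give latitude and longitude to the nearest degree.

Write both endpoints as unit vectors p₁, p₂ with components (cos φ cos λ, cos φ sin λ, sin φ).
The central angle between the endpoints is δ = arccos(p₁·p₂) ≈ 1.128 rad (64.7°).
Interpolate at f = 0.38 with slerp weights a = sin((1−f)δ)/sin δ ≈ 0.713, b = sin(fδ)/sin δ ≈ 0.460.
p = a·p₁ + b·p₂ ≈ (0.484, 0.643, 0.593); φ = arcsin(p_z) ≈ 36.38°, λ = atan2(p_y, p_x) ≈ 53.01°.

≈ 36°N, 53°E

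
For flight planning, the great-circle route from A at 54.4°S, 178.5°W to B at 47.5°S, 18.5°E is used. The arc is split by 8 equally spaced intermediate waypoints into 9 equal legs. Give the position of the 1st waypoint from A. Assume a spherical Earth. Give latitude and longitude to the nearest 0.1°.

Convert each endpoint to a unit vector on the sphere (x = cos φ cos λ, y = cos φ sin λ, z = sin φ).
The central angle between the endpoints is δ = arccos(p₁·p₂) ≈ 1.346 rad (77.1°).
Interpolate at f = 1/9 with slerp weights a = sin((1−f)δ)/sin δ ≈ 0.955, b = sin(fδ)/sin δ ≈ 0.153.
p = a·p₁ + b·p₂ ≈ (-0.458, 0.018, -0.889); φ = arcsin(p_z) ≈ -62.74°, λ = atan2(p_y, p_x) ≈ 177.72°.

≈ 62.7°S, 177.7°E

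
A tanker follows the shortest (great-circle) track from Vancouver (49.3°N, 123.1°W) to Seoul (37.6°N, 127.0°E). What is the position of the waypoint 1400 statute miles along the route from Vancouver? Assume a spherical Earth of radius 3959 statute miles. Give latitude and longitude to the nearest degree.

≈ (59°N, 154°W)

Convert each endpoint to a unit vector on the sphere (x = cos φ cos λ, y = cos φ sin λ, z = sin φ).
The central angle between the endpoints is δ = arccos(p₁·p₂) ≈ 1.280 rad (73.3°). The total great-circle distance is δ·R ≈ 1.280 × 3959 ≈ 5068 mi, so the target fraction is f = 1400/5068 ≈ 0.276.
Interpolate at f ≈ 0.276 with slerp weights a = sin((1−f)δ)/sin δ ≈ 0.834, b = sin(fδ)/sin δ ≈ 0.361.
p = a·p₁ + b·p₂ ≈ (-0.470, -0.227, 0.853); φ = arcsin(p_z) ≈ 58.56°, λ = atan2(p_y, p_x) ≈ -154.18°.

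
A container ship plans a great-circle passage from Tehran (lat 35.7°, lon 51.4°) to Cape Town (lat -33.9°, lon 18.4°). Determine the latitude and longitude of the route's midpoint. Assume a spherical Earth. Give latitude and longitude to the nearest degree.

Write both endpoints as unit vectors p₁, p₂ with components (cos φ cos λ, cos φ sin λ, sin φ).
The central angle between the endpoints is δ = arccos(p₁·p₂) ≈ 1.329 rad (76.1°).
Interpolate at f = 1/2 with slerp weights a = sin((1−f)δ)/sin δ ≈ 0.635, b = sin(fδ)/sin δ ≈ 0.635.
p = a·p₁ + b·p₂ ≈ (0.822, 0.569, 0.016); φ = arcsin(p_z) ≈ 0.94°, λ = atan2(p_y, p_x) ≈ 34.71°.

≈ lat 1°, lon 35°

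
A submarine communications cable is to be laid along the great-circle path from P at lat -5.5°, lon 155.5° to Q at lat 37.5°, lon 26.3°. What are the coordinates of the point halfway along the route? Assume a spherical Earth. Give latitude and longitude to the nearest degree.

≈ lat 33°, lon 104°

From cos δ = sin φ₁ sin φ₂ + cos φ₁ cos φ₂ cos Δλ, the central angle is δ ≈ 2.162 rad (123.9°).
Interpolate at f = 1/2 with slerp weights a = sin((1−f)δ)/sin δ ≈ 1.063, b = sin(fδ)/sin δ ≈ 1.063.
p = a·p₁ + b·p₂ ≈ (-0.207, 0.812, 0.545); φ = arcsin(p_z) ≈ 33.04°, λ = atan2(p_y, p_x) ≈ 104.28°.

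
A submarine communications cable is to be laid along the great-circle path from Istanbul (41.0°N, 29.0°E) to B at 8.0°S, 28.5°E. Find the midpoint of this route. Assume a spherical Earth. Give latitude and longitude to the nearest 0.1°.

≈ 16.5°N, 28.7°E

The haversine formula gives a central angle δ ≈ 0.855 rad (49.0°) between the endpoints.
Interpolate at f = 1/2 with slerp weights a = sin((1−f)δ)/sin δ ≈ 0.549, b = sin(fδ)/sin δ ≈ 0.549.
p = a·p₁ + b·p₂ ≈ (0.841, 0.461, 0.284); φ = arcsin(p_z) ≈ 16.50°, λ = atan2(p_y, p_x) ≈ 28.72°.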